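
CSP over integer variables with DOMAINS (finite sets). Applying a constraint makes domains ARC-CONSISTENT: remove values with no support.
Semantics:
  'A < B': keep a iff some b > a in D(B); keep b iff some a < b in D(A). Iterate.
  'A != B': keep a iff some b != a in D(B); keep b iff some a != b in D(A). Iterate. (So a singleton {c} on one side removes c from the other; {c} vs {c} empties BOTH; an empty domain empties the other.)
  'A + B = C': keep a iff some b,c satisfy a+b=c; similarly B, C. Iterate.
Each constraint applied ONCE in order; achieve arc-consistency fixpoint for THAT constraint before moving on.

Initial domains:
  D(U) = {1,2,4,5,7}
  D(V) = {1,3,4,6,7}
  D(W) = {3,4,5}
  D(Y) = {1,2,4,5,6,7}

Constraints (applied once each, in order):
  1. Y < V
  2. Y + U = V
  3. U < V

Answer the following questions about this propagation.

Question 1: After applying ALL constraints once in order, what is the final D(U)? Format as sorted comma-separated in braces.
Answer: {1,2,4,5}

Derivation:
Constraint 1 (Y < V) on D(Y)={1,2,4,5,6,7} D(V)={1,3,4,6,7}: Y {1,2,4,5,6,7}->{1,2,4,5,6}; V {1,3,4,6,7}->{3,4,6,7}
Constraint 2 (Y + U = V) on D(Y)={1,2,4,5,6} D(U)={1,2,4,5,7} D(V)={3,4,6,7}: U {1,2,4,5,7}->{1,2,4,5}
Constraint 3 (U < V) on D(U)={1,2,4,5} D(V)={3,4,6,7}: no change
So after all 3 constraints: D(U) = {1,2,4,5}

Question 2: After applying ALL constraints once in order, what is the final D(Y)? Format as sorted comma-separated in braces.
Answer: {1,2,4,5,6}

Derivation:
Constraint 1 (Y < V) on D(Y)={1,2,4,5,6,7} D(V)={1,3,4,6,7}: Y {1,2,4,5,6,7}->{1,2,4,5,6}; V {1,3,4,6,7}->{3,4,6,7}
Constraint 2 (Y + U = V) on D(Y)={1,2,4,5,6} D(U)={1,2,4,5,7} D(V)={3,4,6,7}: U {1,2,4,5,7}->{1,2,4,5}
Constraint 3 (U < V) on D(U)={1,2,4,5} D(V)={3,4,6,7}: no change
So after all 3 constraints: D(Y) = {1,2,4,5,6}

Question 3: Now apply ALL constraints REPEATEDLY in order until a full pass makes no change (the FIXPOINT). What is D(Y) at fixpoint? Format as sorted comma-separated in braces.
pass 0 (initial): D(Y)={1,2,4,5,6,7}
pass 1: U {1,2,4,5,7}->{1,2,4,5}; V {1,3,4,6,7}->{3,4,6,7}; Y {1,2,4,5,6,7}->{1,2,4,5,6}
pass 2: no change
Fixpoint after 2 passes: D(Y) = {1,2,4,5,6}

Answer: {1,2,4,5,6}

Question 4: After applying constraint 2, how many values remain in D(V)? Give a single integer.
Answer: 4

Derivation:
Constraint 1 (Y < V) on D(Y)={1,2,4,5,6,7} D(V)={1,3,4,6,7}: Y {1,2,4,5,6,7}->{1,2,4,5,6}; V {1,3,4,6,7}->{3,4,6,7}
Constraint 2 (Y + U = V) on D(Y)={1,2,4,5,6} D(U)={1,2,4,5,7} D(V)={3,4,6,7}: U {1,2,4,5,7}->{1,2,4,5}
So after constraint 2: D(V)={3,4,6,7}, size = 4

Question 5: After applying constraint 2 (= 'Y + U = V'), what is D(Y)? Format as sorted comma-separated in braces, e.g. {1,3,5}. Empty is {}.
Constraint 1 (Y < V) on D(Y)={1,2,4,5,6,7} D(V)={1,3,4,6,7}: Y {1,2,4,5,6,7}->{1,2,4,5,6}; V {1,3,4,6,7}->{3,4,6,7}
Constraint 2 (Y + U = V) on D(Y)={1,2,4,5,6} D(U)={1,2,4,5,7} D(V)={3,4,6,7}: U {1,2,4,5,7}->{1,2,4,5}
So after constraint 2: D(Y) = {1,2,4,5,6}

Answer: {1,2,4,5,6}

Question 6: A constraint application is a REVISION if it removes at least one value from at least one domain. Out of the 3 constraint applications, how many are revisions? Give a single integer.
Constraint 1 (Y < V) on D(Y)={1,2,4,5,6,7} D(V)={1,3,4,6,7}: Y {1,2,4,5,6,7}->{1,2,4,5,6}; V {1,3,4,6,7}->{3,4,6,7} => REVISION
Constraint 2 (Y + U = V) on D(Y)={1,2,4,5,6} D(U)={1,2,4,5,7} D(V)={3,4,6,7}: U {1,2,4,5,7}->{1,2,4,5} => REVISION
Constraint 3 (U < V) on D(U)={1,2,4,5} D(V)={3,4,6,7}: no change => not a revision
Total revisions = 2

Answer: 2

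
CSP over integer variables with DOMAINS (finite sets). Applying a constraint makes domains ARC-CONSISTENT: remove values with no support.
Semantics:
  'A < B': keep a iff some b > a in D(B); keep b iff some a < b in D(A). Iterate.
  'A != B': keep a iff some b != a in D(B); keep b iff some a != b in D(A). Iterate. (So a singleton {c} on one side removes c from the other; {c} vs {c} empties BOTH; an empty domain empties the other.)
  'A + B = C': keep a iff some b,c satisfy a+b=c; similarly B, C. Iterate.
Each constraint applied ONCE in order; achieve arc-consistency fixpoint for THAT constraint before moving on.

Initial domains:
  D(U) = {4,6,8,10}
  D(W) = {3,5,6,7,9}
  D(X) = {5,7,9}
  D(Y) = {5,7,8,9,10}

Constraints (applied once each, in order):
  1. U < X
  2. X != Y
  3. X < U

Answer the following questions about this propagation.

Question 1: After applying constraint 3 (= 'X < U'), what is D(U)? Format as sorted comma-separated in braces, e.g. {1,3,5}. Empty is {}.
Answer: {6,8}

Derivation:
Constraint 1 (U < X) on D(U)={4,6,8,10} D(X)={5,7,9}: U {4,6,8,10}->{4,6,8}
Constraint 2 (X != Y) on D(X)={5,7,9} D(Y)={5,7,8,9,10}: no change
Constraint 3 (X < U) on D(X)={5,7,9} D(U)={4,6,8}: X {5,7,9}->{5,7}; U {4,6,8}->{6,8}
So after constraint 3: D(U) = {6,8}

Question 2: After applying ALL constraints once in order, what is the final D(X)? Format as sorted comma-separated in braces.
Constraint 1 (U < X) on D(U)={4,6,8,10} D(X)={5,7,9}: U {4,6,8,10}->{4,6,8}
Constraint 2 (X != Y) on D(X)={5,7,9} D(Y)={5,7,8,9,10}: no change
Constraint 3 (X < U) on D(X)={5,7,9} D(U)={4,6,8}: X {5,7,9}->{5,7}; U {4,6,8}->{6,8}
So after all 3 constraints: D(X) = {5,7}

Answer: {5,7}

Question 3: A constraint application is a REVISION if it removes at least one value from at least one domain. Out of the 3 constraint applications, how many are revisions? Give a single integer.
Answer: 2

Derivation:
Constraint 1 (U < X) on D(U)={4,6,8,10} D(X)={5,7,9}: U {4,6,8,10}->{4,6,8} => REVISION
Constraint 2 (X != Y) on D(X)={5,7,9} D(Y)={5,7,8,9,10}: no change => not a revision
Constraint 3 (X < U) on D(X)={5,7,9} D(U)={4,6,8}: X {5,7,9}->{5,7}; U {4,6,8}->{6,8} => REVISION
Total revisions = 2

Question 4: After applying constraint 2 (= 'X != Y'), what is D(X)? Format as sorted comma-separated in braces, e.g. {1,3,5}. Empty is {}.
Constraint 1 (U < X) on D(U)={4,6,8,10} D(X)={5,7,9}: U {4,6,8,10}->{4,6,8}
Constraint 2 (X != Y) on D(X)={5,7,9} D(Y)={5,7,8,9,10}: no change
So after constraint 2: D(X) = {5,7,9}

Answer: {5,7,9}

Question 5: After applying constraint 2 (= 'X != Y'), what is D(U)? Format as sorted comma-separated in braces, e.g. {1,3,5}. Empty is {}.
Answer: {4,6,8}

Derivation:
Constraint 1 (U < X) on D(U)={4,6,8,10} D(X)={5,7,9}: U {4,6,8,10}->{4,6,8}
Constraint 2 (X != Y) on D(X)={5,7,9} D(Y)={5,7,8,9,10}: no change
So after constraint 2: D(U) = {4,6,8}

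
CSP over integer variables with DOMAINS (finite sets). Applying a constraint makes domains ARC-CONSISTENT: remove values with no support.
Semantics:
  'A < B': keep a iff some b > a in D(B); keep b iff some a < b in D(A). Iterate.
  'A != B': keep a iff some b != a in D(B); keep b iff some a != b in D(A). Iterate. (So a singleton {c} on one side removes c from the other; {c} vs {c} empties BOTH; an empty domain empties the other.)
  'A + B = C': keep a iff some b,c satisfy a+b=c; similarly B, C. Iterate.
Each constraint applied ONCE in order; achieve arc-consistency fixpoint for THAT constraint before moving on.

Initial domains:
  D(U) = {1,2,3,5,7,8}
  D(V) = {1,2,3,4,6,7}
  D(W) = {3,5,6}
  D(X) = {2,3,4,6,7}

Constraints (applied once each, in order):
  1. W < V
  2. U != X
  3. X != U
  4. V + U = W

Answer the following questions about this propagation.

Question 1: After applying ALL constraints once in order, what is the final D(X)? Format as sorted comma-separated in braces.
Answer: {2,3,4,6,7}

Derivation:
Constraint 1 (W < V) on D(W)={3,5,6} D(V)={1,2,3,4,6,7}: V {1,2,3,4,6,7}->{4,6,7}
Constraint 2 (U != X) on D(U)={1,2,3,5,7,8} D(X)={2,3,4,6,7}: no change
Constraint 3 (X != U) on D(X)={2,3,4,6,7} D(U)={1,2,3,5,7,8}: no change
Constraint 4 (V + U = W) on D(V)={4,6,7} D(U)={1,2,3,5,7,8} D(W)={3,5,6}: V {4,6,7}->{4}; U {1,2,3,5,7,8}->{1,2}; W {3,5,6}->{5,6}
So after all 4 constraints: D(X) = {2,3,4,6,7}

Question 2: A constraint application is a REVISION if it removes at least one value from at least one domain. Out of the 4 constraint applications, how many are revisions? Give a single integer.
Answer: 2

Derivation:
Constraint 1 (W < V) on D(W)={3,5,6} D(V)={1,2,3,4,6,7}: V {1,2,3,4,6,7}->{4,6,7} => REVISION
Constraint 2 (U != X) on D(U)={1,2,3,5,7,8} D(X)={2,3,4,6,7}: no change => not a revision
Constraint 3 (X != U) on D(X)={2,3,4,6,7} D(U)={1,2,3,5,7,8}: no change => not a revision
Constraint 4 (V + U = W) on D(V)={4,6,7} D(U)={1,2,3,5,7,8} D(W)={3,5,6}: V {4,6,7}->{4}; U {1,2,3,5,7,8}->{1,2}; W {3,5,6}->{5,6} => REVISION
Total revisions = 2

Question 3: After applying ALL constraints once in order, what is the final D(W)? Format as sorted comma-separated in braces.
Constraint 1 (W < V) on D(W)={3,5,6} D(V)={1,2,3,4,6,7}: V {1,2,3,4,6,7}->{4,6,7}
Constraint 2 (U != X) on D(U)={1,2,3,5,7,8} D(X)={2,3,4,6,7}: no change
Constraint 3 (X != U) on D(X)={2,3,4,6,7} D(U)={1,2,3,5,7,8}: no change
Constraint 4 (V + U = W) on D(V)={4,6,7} D(U)={1,2,3,5,7,8} D(W)={3,5,6}: V {4,6,7}->{4}; U {1,2,3,5,7,8}->{1,2}; W {3,5,6}->{5,6}
So after all 4 constraints: D(W) = {5,6}

Answer: {5,6}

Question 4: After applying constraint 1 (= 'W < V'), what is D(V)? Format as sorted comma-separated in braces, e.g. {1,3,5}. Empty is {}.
Answer: {4,6,7}

Derivation:
Constraint 1 (W < V) on D(W)={3,5,6} D(V)={1,2,3,4,6,7}: V {1,2,3,4,6,7}->{4,6,7}
So after constraint 1: D(V) = {4,6,7}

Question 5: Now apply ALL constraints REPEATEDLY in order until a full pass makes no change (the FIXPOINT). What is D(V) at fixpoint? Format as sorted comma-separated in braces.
pass 0 (initial): D(V)={1,2,3,4,6,7}
pass 1: U {1,2,3,5,7,8}->{1,2}; V {1,2,3,4,6,7}->{4}; W {3,5,6}->{5,6}
pass 2: U {1,2}->{}; V {4}->{}; W {5,6}->{}
pass 3: X {2,3,4,6,7}->{}
pass 4: no change
Fixpoint after 4 passes: D(V) = {}

Answer: {}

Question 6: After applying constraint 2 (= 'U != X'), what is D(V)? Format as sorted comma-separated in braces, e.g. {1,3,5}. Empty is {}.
Constraint 1 (W < V) on D(W)={3,5,6} D(V)={1,2,3,4,6,7}: V {1,2,3,4,6,7}->{4,6,7}
Constraint 2 (U != X) on D(U)={1,2,3,5,7,8} D(X)={2,3,4,6,7}: no change
So after constraint 2: D(V) = {4,6,7}

Answer: {4,6,7}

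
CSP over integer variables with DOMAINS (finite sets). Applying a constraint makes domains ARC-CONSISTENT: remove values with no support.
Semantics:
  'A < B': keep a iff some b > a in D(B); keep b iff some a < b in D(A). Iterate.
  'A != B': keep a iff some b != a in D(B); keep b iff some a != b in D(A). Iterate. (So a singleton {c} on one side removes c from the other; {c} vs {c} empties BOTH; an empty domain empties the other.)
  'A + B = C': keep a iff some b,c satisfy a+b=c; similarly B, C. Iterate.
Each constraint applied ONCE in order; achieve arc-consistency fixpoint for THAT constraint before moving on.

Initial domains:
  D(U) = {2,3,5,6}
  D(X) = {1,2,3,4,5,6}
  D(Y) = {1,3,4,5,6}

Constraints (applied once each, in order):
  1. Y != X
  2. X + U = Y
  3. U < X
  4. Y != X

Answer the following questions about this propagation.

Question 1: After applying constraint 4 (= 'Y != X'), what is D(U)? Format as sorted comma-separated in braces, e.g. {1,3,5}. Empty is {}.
Answer: {2,3}

Derivation:
Constraint 1 (Y != X) on D(Y)={1,3,4,5,6} D(X)={1,2,3,4,5,6}: no change
Constraint 2 (X + U = Y) on D(X)={1,2,3,4,5,6} D(U)={2,3,5,6} D(Y)={1,3,4,5,6}: X {1,2,3,4,5,6}->{1,2,3,4}; U {2,3,5,6}->{2,3,5}; Y {1,3,4,5,6}->{3,4,5,6}
Constraint 3 (U < X) on D(U)={2,3,5} D(X)={1,2,3,4}: U {2,3,5}->{2,3}; X {1,2,3,4}->{3,4}
Constraint 4 (Y != X) on D(Y)={3,4,5,6} D(X)={3,4}: no change
So after constraint 4: D(U) = {2,3}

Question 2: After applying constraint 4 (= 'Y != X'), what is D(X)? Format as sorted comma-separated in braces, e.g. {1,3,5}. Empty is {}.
Answer: {3,4}

Derivation:
Constraint 1 (Y != X) on D(Y)={1,3,4,5,6} D(X)={1,2,3,4,5,6}: no change
Constraint 2 (X + U = Y) on D(X)={1,2,3,4,5,6} D(U)={2,3,5,6} D(Y)={1,3,4,5,6}: X {1,2,3,4,5,6}->{1,2,3,4}; U {2,3,5,6}->{2,3,5}; Y {1,3,4,5,6}->{3,4,5,6}
Constraint 3 (U < X) on D(U)={2,3,5} D(X)={1,2,3,4}: U {2,3,5}->{2,3}; X {1,2,3,4}->{3,4}
Constraint 4 (Y != X) on D(Y)={3,4,5,6} D(X)={3,4}: no change
So after constraint 4: D(X) = {3,4}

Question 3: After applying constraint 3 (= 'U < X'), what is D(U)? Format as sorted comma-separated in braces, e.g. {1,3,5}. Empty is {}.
Answer: {2,3}

Derivation:
Constraint 1 (Y != X) on D(Y)={1,3,4,5,6} D(X)={1,2,3,4,5,6}: no change
Constraint 2 (X + U = Y) on D(X)={1,2,3,4,5,6} D(U)={2,3,5,6} D(Y)={1,3,4,5,6}: X {1,2,3,4,5,6}->{1,2,3,4}; U {2,3,5,6}->{2,3,5}; Y {1,3,4,5,6}->{3,4,5,6}
Constraint 3 (U < X) on D(U)={2,3,5} D(X)={1,2,3,4}: U {2,3,5}->{2,3}; X {1,2,3,4}->{3,4}
So after constraint 3: D(U) = {2,3}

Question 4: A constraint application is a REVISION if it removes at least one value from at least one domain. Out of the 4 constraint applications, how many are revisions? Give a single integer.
Answer: 2

Derivation:
Constraint 1 (Y != X) on D(Y)={1,3,4,5,6} D(X)={1,2,3,4,5,6}: no change => not a revision
Constraint 2 (X + U = Y) on D(X)={1,2,3,4,5,6} D(U)={2,3,5,6} D(Y)={1,3,4,5,6}: X {1,2,3,4,5,6}->{1,2,3,4}; U {2,3,5,6}->{2,3,5}; Y {1,3,4,5,6}->{3,4,5,6} => REVISION
Constraint 3 (U < X) on D(U)={2,3,5} D(X)={1,2,3,4}: U {2,3,5}->{2,3}; X {1,2,3,4}->{3,4} => REVISION
Constraint 4 (Y != X) on D(Y)={3,4,5,6} D(X)={3,4}: no change => not a revision
Total revisions = 2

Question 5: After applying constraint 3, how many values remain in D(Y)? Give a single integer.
Constraint 1 (Y != X) on D(Y)={1,3,4,5,6} D(X)={1,2,3,4,5,6}: no change
Constraint 2 (X + U = Y) on D(X)={1,2,3,4,5,6} D(U)={2,3,5,6} D(Y)={1,3,4,5,6}: X {1,2,3,4,5,6}->{1,2,3,4}; U {2,3,5,6}->{2,3,5}; Y {1,3,4,5,6}->{3,4,5,6}
Constraint 3 (U < X) on D(U)={2,3,5} D(X)={1,2,3,4}: U {2,3,5}->{2,3}; X {1,2,3,4}->{3,4}
So after constraint 3: D(Y)={3,4,5,6}, size = 4

Answer: 4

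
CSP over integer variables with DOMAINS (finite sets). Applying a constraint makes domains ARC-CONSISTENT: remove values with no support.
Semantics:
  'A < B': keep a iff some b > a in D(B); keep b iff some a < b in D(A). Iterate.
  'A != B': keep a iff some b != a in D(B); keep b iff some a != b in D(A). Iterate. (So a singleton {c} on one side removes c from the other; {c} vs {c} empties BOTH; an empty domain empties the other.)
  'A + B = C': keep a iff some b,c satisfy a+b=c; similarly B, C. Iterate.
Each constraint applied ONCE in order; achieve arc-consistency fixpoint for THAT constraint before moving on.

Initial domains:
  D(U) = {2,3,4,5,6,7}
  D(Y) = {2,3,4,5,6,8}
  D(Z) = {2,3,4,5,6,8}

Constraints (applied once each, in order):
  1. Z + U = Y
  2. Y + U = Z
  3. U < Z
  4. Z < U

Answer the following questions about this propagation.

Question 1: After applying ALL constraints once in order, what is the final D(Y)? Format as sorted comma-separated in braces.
Constraint 1 (Z + U = Y) on D(Z)={2,3,4,5,6,8} D(U)={2,3,4,5,6,7} D(Y)={2,3,4,5,6,8}: Z {2,3,4,5,6,8}->{2,3,4,5,6}; U {2,3,4,5,6,7}->{2,3,4,5,6}; Y {2,3,4,5,6,8}->{4,5,6,8}
Constraint 2 (Y + U = Z) on D(Y)={4,5,6,8} D(U)={2,3,4,5,6} D(Z)={2,3,4,5,6}: Y {4,5,6,8}->{4}; U {2,3,4,5,6}->{2}; Z {2,3,4,5,6}->{6}
Constraint 3 (U < Z) on D(U)={2} D(Z)={6}: no change
Constraint 4 (Z < U) on D(Z)={6} D(U)={2}: Z {6}->{}; U {2}->{}
So after all 4 constraints: D(Y) = {4}

Answer: {4}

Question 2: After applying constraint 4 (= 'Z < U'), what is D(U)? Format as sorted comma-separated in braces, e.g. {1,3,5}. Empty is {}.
Constraint 1 (Z + U = Y) on D(Z)={2,3,4,5,6,8} D(U)={2,3,4,5,6,7} D(Y)={2,3,4,5,6,8}: Z {2,3,4,5,6,8}->{2,3,4,5,6}; U {2,3,4,5,6,7}->{2,3,4,5,6}; Y {2,3,4,5,6,8}->{4,5,6,8}
Constraint 2 (Y + U = Z) on D(Y)={4,5,6,8} D(U)={2,3,4,5,6} D(Z)={2,3,4,5,6}: Y {4,5,6,8}->{4}; U {2,3,4,5,6}->{2}; Z {2,3,4,5,6}->{6}
Constraint 3 (U < Z) on D(U)={2} D(Z)={6}: no change
Constraint 4 (Z < U) on D(Z)={6} D(U)={2}: Z {6}->{}; U {2}->{}
So after constraint 4: D(U) = {}

Answer: {}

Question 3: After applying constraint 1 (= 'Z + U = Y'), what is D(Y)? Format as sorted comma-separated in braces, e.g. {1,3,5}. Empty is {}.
Answer: {4,5,6,8}

Derivation:
Constraint 1 (Z + U = Y) on D(Z)={2,3,4,5,6,8} D(U)={2,3,4,5,6,7} D(Y)={2,3,4,5,6,8}: Z {2,3,4,5,6,8}->{2,3,4,5,6}; U {2,3,4,5,6,7}->{2,3,4,5,6}; Y {2,3,4,5,6,8}->{4,5,6,8}
So after constraint 1: D(Y) = {4,5,6,8}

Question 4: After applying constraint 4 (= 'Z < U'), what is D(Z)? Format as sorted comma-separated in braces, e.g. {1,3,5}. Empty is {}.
Answer: {}

Derivation:
Constraint 1 (Z + U = Y) on D(Z)={2,3,4,5,6,8} D(U)={2,3,4,5,6,7} D(Y)={2,3,4,5,6,8}: Z {2,3,4,5,6,8}->{2,3,4,5,6}; U {2,3,4,5,6,7}->{2,3,4,5,6}; Y {2,3,4,5,6,8}->{4,5,6,8}
Constraint 2 (Y + U = Z) on D(Y)={4,5,6,8} D(U)={2,3,4,5,6} D(Z)={2,3,4,5,6}: Y {4,5,6,8}->{4}; U {2,3,4,5,6}->{2}; Z {2,3,4,5,6}->{6}
Constraint 3 (U < Z) on D(U)={2} D(Z)={6}: no change
Constraint 4 (Z < U) on D(Z)={6} D(U)={2}: Z {6}->{}; U {2}->{}
So after constraint 4: D(Z) = {}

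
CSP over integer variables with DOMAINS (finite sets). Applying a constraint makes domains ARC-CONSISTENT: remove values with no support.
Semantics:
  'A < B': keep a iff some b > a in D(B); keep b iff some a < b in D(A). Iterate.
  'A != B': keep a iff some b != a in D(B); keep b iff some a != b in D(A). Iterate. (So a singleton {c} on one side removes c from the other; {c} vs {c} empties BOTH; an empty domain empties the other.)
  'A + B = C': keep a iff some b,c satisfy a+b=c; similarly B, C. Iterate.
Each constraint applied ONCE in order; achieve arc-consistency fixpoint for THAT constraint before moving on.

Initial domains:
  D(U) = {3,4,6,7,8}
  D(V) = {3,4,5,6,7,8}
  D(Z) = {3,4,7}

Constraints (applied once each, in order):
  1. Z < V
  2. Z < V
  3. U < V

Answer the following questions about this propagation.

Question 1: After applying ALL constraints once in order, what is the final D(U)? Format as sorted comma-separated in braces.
Answer: {3,4,6,7}

Derivation:
Constraint 1 (Z < V) on D(Z)={3,4,7} D(V)={3,4,5,6,7,8}: V {3,4,5,6,7,8}->{4,5,6,7,8}
Constraint 2 (Z < V) on D(Z)={3,4,7} D(V)={4,5,6,7,8}: no change
Constraint 3 (U < V) on D(U)={3,4,6,7,8} D(V)={4,5,6,7,8}: U {3,4,6,7,8}->{3,4,6,7}
So after all 3 constraints: D(U) = {3,4,6,7}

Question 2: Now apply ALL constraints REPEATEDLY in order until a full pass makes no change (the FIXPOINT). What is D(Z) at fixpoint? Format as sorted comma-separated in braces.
Answer: {3,4,7}

Derivation:
pass 0 (initial): D(Z)={3,4,7}
pass 1: U {3,4,6,7,8}->{3,4,6,7}; V {3,4,5,6,7,8}->{4,5,6,7,8}
pass 2: no change
Fixpoint after 2 passes: D(Z) = {3,4,7}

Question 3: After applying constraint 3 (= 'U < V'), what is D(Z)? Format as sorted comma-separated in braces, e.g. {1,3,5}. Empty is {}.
Constraint 1 (Z < V) on D(Z)={3,4,7} D(V)={3,4,5,6,7,8}: V {3,4,5,6,7,8}->{4,5,6,7,8}
Constraint 2 (Z < V) on D(Z)={3,4,7} D(V)={4,5,6,7,8}: no change
Constraint 3 (U < V) on D(U)={3,4,6,7,8} D(V)={4,5,6,7,8}: U {3,4,6,7,8}->{3,4,6,7}
So after constraint 3: D(Z) = {3,4,7}

Answer: {3,4,7}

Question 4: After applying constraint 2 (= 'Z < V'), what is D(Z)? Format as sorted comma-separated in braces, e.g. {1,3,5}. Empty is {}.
Answer: {3,4,7}

Derivation:
Constraint 1 (Z < V) on D(Z)={3,4,7} D(V)={3,4,5,6,7,8}: V {3,4,5,6,7,8}->{4,5,6,7,8}
Constraint 2 (Z < V) on D(Z)={3,4,7} D(V)={4,5,6,7,8}: no change
So after constraint 2: D(Z) = {3,4,7}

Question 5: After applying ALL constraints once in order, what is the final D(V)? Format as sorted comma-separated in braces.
Constraint 1 (Z < V) on D(Z)={3,4,7} D(V)={3,4,5,6,7,8}: V {3,4,5,6,7,8}->{4,5,6,7,8}
Constraint 2 (Z < V) on D(Z)={3,4,7} D(V)={4,5,6,7,8}: no change
Constraint 3 (U < V) on D(U)={3,4,6,7,8} D(V)={4,5,6,7,8}: U {3,4,6,7,8}->{3,4,6,7}
So after all 3 constraints: D(V) = {4,5,6,7,8}

Answer: {4,5,6,7,8}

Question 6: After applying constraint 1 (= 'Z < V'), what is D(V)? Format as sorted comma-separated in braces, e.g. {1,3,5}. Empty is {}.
Constraint 1 (Z < V) on D(Z)={3,4,7} D(V)={3,4,5,6,7,8}: V {3,4,5,6,7,8}->{4,5,6,7,8}
So after constraint 1: D(V) = {4,5,6,7,8}

Answer: {4,5,6,7,8}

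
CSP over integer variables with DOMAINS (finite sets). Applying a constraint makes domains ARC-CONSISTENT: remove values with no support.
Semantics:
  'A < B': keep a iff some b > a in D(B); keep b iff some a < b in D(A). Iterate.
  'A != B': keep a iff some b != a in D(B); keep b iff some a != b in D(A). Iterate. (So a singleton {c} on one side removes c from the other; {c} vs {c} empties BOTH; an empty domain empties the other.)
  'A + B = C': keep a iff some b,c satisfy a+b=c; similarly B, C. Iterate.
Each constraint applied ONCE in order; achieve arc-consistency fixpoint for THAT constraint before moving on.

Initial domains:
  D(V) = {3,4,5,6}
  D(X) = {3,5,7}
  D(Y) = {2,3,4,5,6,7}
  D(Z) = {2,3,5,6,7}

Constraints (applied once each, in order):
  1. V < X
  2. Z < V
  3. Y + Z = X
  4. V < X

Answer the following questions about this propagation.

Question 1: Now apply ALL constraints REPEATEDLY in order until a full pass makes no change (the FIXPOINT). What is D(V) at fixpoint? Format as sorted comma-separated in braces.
Answer: {3,4,5,6}

Derivation:
pass 0 (initial): D(V)={3,4,5,6}
pass 1: X {3,5,7}->{5,7}; Y {2,3,4,5,6,7}->{2,3,4,5}; Z {2,3,5,6,7}->{2,3,5}
pass 2: no change
Fixpoint after 2 passes: D(V) = {3,4,5,6}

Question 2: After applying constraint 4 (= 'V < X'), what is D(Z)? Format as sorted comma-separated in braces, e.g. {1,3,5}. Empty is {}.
Constraint 1 (V < X) on D(V)={3,4,5,6} D(X)={3,5,7}: X {3,5,7}->{5,7}
Constraint 2 (Z < V) on D(Z)={2,3,5,6,7} D(V)={3,4,5,6}: Z {2,3,5,6,7}->{2,3,5}
Constraint 3 (Y + Z = X) on D(Y)={2,3,4,5,6,7} D(Z)={2,3,5} D(X)={5,7}: Y {2,3,4,5,6,7}->{2,3,4,5}
Constraint 4 (V < X) on D(V)={3,4,5,6} D(X)={5,7}: no change
So after constraint 4: D(Z) = {2,3,5}

Answer: {2,3,5}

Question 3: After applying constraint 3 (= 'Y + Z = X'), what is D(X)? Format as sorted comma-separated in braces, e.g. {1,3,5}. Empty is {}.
Answer: {5,7}

Derivation:
Constraint 1 (V < X) on D(V)={3,4,5,6} D(X)={3,5,7}: X {3,5,7}->{5,7}
Constraint 2 (Z < V) on D(Z)={2,3,5,6,7} D(V)={3,4,5,6}: Z {2,3,5,6,7}->{2,3,5}
Constraint 3 (Y + Z = X) on D(Y)={2,3,4,5,6,7} D(Z)={2,3,5} D(X)={5,7}: Y {2,3,4,5,6,7}->{2,3,4,5}
So after constraint 3: D(X) = {5,7}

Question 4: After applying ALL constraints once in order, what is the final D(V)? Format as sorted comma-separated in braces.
Constraint 1 (V < X) on D(V)={3,4,5,6} D(X)={3,5,7}: X {3,5,7}->{5,7}
Constraint 2 (Z < V) on D(Z)={2,3,5,6,7} D(V)={3,4,5,6}: Z {2,3,5,6,7}->{2,3,5}
Constraint 3 (Y + Z = X) on D(Y)={2,3,4,5,6,7} D(Z)={2,3,5} D(X)={5,7}: Y {2,3,4,5,6,7}->{2,3,4,5}
Constraint 4 (V < X) on D(V)={3,4,5,6} D(X)={5,7}: no change
So after all 4 constraints: D(V) = {3,4,5,6}

Answer: {3,4,5,6}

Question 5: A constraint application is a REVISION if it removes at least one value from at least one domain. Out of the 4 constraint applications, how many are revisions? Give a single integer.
Answer: 3

Derivation:
Constraint 1 (V < X) on D(V)={3,4,5,6} D(X)={3,5,7}: X {3,5,7}->{5,7} => REVISION
Constraint 2 (Z < V) on D(Z)={2,3,5,6,7} D(V)={3,4,5,6}: Z {2,3,5,6,7}->{2,3,5} => REVISION
Constraint 3 (Y + Z = X) on D(Y)={2,3,4,5,6,7} D(Z)={2,3,5} D(X)={5,7}: Y {2,3,4,5,6,7}->{2,3,4,5} => REVISION
Constraint 4 (V < X) on D(V)={3,4,5,6} D(X)={5,7}: no change => not a revision
Total revisions = 3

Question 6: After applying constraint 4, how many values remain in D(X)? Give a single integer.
Constraint 1 (V < X) on D(V)={3,4,5,6} D(X)={3,5,7}: X {3,5,7}->{5,7}
Constraint 2 (Z < V) on D(Z)={2,3,5,6,7} D(V)={3,4,5,6}: Z {2,3,5,6,7}->{2,3,5}
Constraint 3 (Y + Z = X) on D(Y)={2,3,4,5,6,7} D(Z)={2,3,5} D(X)={5,7}: Y {2,3,4,5,6,7}->{2,3,4,5}
Constraint 4 (V < X) on D(V)={3,4,5,6} D(X)={5,7}: no change
So after constraint 4: D(X)={5,7}, size = 2

Answer: 2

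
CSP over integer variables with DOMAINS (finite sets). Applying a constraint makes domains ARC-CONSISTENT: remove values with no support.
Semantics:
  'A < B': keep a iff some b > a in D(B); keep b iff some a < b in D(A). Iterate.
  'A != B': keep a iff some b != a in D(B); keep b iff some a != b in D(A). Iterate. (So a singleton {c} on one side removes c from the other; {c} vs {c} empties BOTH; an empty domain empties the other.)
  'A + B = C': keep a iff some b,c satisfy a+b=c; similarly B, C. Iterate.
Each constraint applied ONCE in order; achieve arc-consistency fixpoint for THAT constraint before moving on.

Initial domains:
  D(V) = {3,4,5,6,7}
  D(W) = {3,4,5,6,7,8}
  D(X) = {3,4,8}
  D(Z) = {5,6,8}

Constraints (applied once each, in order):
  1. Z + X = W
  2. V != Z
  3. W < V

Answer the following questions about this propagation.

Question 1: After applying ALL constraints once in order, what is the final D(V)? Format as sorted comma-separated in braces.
Constraint 1 (Z + X = W) on D(Z)={5,6,8} D(X)={3,4,8} D(W)={3,4,5,6,7,8}: Z {5,6,8}->{5}; X {3,4,8}->{3}; W {3,4,5,6,7,8}->{8}
Constraint 2 (V != Z) on D(V)={3,4,5,6,7} D(Z)={5}: V {3,4,5,6,7}->{3,4,6,7}
Constraint 3 (W < V) on D(W)={8} D(V)={3,4,6,7}: W {8}->{}; V {3,4,6,7}->{}
So after all 3 constraints: D(V) = {}

Answer: {}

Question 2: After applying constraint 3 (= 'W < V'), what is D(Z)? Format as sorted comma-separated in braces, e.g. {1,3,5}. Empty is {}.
Answer: {5}

Derivation:
Constraint 1 (Z + X = W) on D(Z)={5,6,8} D(X)={3,4,8} D(W)={3,4,5,6,7,8}: Z {5,6,8}->{5}; X {3,4,8}->{3}; W {3,4,5,6,7,8}->{8}
Constraint 2 (V != Z) on D(V)={3,4,5,6,7} D(Z)={5}: V {3,4,5,6,7}->{3,4,6,7}
Constraint 3 (W < V) on D(W)={8} D(V)={3,4,6,7}: W {8}->{}; V {3,4,6,7}->{}
So after constraint 3: D(Z) = {5}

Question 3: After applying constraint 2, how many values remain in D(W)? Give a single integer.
Answer: 1

Derivation:
Constraint 1 (Z + X = W) on D(Z)={5,6,8} D(X)={3,4,8} D(W)={3,4,5,6,7,8}: Z {5,6,8}->{5}; X {3,4,8}->{3}; W {3,4,5,6,7,8}->{8}
Constraint 2 (V != Z) on D(V)={3,4,5,6,7} D(Z)={5}: V {3,4,5,6,7}->{3,4,6,7}
So after constraint 2: D(W)={8}, size = 1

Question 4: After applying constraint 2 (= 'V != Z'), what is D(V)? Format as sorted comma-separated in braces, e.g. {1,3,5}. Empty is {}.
Answer: {3,4,6,7}

Derivation:
Constraint 1 (Z + X = W) on D(Z)={5,6,8} D(X)={3,4,8} D(W)={3,4,5,6,7,8}: Z {5,6,8}->{5}; X {3,4,8}->{3}; W {3,4,5,6,7,8}->{8}
Constraint 2 (V != Z) on D(V)={3,4,5,6,7} D(Z)={5}: V {3,4,5,6,7}->{3,4,6,7}
So after constraint 2: D(V) = {3,4,6,7}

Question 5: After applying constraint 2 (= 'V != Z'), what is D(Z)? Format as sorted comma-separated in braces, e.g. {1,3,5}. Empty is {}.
Answer: {5}

Derivation:
Constraint 1 (Z + X = W) on D(Z)={5,6,8} D(X)={3,4,8} D(W)={3,4,5,6,7,8}: Z {5,6,8}->{5}; X {3,4,8}->{3}; W {3,4,5,6,7,8}->{8}
Constraint 2 (V != Z) on D(V)={3,4,5,6,7} D(Z)={5}: V {3,4,5,6,7}->{3,4,6,7}
So after constraint 2: D(Z) = {5}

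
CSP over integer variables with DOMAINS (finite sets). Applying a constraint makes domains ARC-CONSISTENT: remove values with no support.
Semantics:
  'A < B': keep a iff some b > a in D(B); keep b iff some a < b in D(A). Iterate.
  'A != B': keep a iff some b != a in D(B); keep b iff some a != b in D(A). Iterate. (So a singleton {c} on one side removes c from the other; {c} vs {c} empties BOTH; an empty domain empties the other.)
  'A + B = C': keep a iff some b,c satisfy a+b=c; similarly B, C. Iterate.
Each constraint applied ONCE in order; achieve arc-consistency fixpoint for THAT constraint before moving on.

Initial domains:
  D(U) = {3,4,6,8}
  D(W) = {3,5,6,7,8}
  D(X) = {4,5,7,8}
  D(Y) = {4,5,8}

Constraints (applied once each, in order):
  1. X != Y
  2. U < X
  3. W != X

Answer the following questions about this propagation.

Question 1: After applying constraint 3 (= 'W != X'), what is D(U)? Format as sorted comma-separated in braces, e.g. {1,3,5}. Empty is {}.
Constraint 1 (X != Y) on D(X)={4,5,7,8} D(Y)={4,5,8}: no change
Constraint 2 (U < X) on D(U)={3,4,6,8} D(X)={4,5,7,8}: U {3,4,6,8}->{3,4,6}
Constraint 3 (W != X) on D(W)={3,5,6,7,8} D(X)={4,5,7,8}: no change
So after constraint 3: D(U) = {3,4,6}

Answer: {3,4,6}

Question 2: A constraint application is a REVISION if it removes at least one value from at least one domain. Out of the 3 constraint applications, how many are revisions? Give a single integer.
Constraint 1 (X != Y) on D(X)={4,5,7,8} D(Y)={4,5,8}: no change => not a revision
Constraint 2 (U < X) on D(U)={3,4,6,8} D(X)={4,5,7,8}: U {3,4,6,8}->{3,4,6} => REVISION
Constraint 3 (W != X) on D(W)={3,5,6,7,8} D(X)={4,5,7,8}: no change => not a revision
Total revisions = 1

Answer: 1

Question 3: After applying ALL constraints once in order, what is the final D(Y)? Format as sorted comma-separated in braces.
Answer: {4,5,8}

Derivation:
Constraint 1 (X != Y) on D(X)={4,5,7,8} D(Y)={4,5,8}: no change
Constraint 2 (U < X) on D(U)={3,4,6,8} D(X)={4,5,7,8}: U {3,4,6,8}->{3,4,6}
Constraint 3 (W != X) on D(W)={3,5,6,7,8} D(X)={4,5,7,8}: no change
So after all 3 constraints: D(Y) = {4,5,8}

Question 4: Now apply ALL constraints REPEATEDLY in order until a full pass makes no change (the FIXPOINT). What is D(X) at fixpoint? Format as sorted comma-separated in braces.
pass 0 (initial): D(X)={4,5,7,8}
pass 1: U {3,4,6,8}->{3,4,6}
pass 2: no change
Fixpoint after 2 passes: D(X) = {4,5,7,8}

Answer: {4,5,7,8}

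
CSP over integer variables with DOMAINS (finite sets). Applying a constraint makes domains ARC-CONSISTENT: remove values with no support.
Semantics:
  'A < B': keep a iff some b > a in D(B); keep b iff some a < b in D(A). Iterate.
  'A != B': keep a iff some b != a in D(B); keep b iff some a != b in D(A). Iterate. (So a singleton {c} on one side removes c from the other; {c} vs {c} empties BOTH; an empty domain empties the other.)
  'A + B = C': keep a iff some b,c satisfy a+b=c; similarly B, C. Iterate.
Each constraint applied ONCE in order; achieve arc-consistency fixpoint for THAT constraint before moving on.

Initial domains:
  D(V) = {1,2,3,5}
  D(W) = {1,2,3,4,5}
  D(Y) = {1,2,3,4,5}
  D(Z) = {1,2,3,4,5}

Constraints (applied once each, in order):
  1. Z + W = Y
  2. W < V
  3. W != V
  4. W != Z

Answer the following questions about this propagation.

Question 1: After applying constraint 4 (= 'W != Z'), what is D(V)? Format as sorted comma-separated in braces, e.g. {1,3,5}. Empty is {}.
Constraint 1 (Z + W = Y) on D(Z)={1,2,3,4,5} D(W)={1,2,3,4,5} D(Y)={1,2,3,4,5}: Z {1,2,3,4,5}->{1,2,3,4}; W {1,2,3,4,5}->{1,2,3,4}; Y {1,2,3,4,5}->{2,3,4,5}
Constraint 2 (W < V) on D(W)={1,2,3,4} D(V)={1,2,3,5}: V {1,2,3,5}->{2,3,5}
Constraint 3 (W != V) on D(W)={1,2,3,4} D(V)={2,3,5}: no change
Constraint 4 (W != Z) on D(W)={1,2,3,4} D(Z)={1,2,3,4}: no change
So after constraint 4: D(V) = {2,3,5}

Answer: {2,3,5}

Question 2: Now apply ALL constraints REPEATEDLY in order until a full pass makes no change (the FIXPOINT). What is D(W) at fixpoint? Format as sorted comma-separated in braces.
pass 0 (initial): D(W)={1,2,3,4,5}
pass 1: V {1,2,3,5}->{2,3,5}; W {1,2,3,4,5}->{1,2,3,4}; Y {1,2,3,4,5}->{2,3,4,5}; Z {1,2,3,4,5}->{1,2,3,4}
pass 2: no change
Fixpoint after 2 passes: D(W) = {1,2,3,4}

Answer: {1,2,3,4}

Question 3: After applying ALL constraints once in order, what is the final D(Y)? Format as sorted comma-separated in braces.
Constraint 1 (Z + W = Y) on D(Z)={1,2,3,4,5} D(W)={1,2,3,4,5} D(Y)={1,2,3,4,5}: Z {1,2,3,4,5}->{1,2,3,4}; W {1,2,3,4,5}->{1,2,3,4}; Y {1,2,3,4,5}->{2,3,4,5}
Constraint 2 (W < V) on D(W)={1,2,3,4} D(V)={1,2,3,5}: V {1,2,3,5}->{2,3,5}
Constraint 3 (W != V) on D(W)={1,2,3,4} D(V)={2,3,5}: no change
Constraint 4 (W != Z) on D(W)={1,2,3,4} D(Z)={1,2,3,4}: no change
So after all 4 constraints: D(Y) = {2,3,4,5}

Answer: {2,3,4,5}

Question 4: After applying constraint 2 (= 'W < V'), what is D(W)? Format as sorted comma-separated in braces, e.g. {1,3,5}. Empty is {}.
Constraint 1 (Z + W = Y) on D(Z)={1,2,3,4,5} D(W)={1,2,3,4,5} D(Y)={1,2,3,4,5}: Z {1,2,3,4,5}->{1,2,3,4}; W {1,2,3,4,5}->{1,2,3,4}; Y {1,2,3,4,5}->{2,3,4,5}
Constraint 2 (W < V) on D(W)={1,2,3,4} D(V)={1,2,3,5}: V {1,2,3,5}->{2,3,5}
So after constraint 2: D(W) = {1,2,3,4}

Answer: {1,2,3,4}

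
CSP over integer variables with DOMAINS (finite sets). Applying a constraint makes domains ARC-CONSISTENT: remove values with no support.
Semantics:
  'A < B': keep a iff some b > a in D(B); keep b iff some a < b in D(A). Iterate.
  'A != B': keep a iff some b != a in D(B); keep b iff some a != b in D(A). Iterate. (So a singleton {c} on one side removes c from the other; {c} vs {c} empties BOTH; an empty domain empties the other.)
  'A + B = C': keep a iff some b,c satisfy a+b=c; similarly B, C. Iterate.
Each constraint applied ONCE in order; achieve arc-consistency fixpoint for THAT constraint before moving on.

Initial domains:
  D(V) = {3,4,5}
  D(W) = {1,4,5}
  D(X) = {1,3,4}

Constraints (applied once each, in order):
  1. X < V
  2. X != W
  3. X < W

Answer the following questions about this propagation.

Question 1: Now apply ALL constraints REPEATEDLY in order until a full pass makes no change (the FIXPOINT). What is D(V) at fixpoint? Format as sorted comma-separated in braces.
Answer: {3,4,5}

Derivation:
pass 0 (initial): D(V)={3,4,5}
pass 1: W {1,4,5}->{4,5}
pass 2: no change
Fixpoint after 2 passes: D(V) = {3,4,5}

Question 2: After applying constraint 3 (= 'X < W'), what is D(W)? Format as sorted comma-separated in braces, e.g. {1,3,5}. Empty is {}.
Constraint 1 (X < V) on D(X)={1,3,4} D(V)={3,4,5}: no change
Constraint 2 (X != W) on D(X)={1,3,4} D(W)={1,4,5}: no change
Constraint 3 (X < W) on D(X)={1,3,4} D(W)={1,4,5}: W {1,4,5}->{4,5}
So after constraint 3: D(W) = {4,5}

Answer: {4,5}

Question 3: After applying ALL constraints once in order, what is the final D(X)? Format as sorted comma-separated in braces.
Answer: {1,3,4}

Derivation:
Constraint 1 (X < V) on D(X)={1,3,4} D(V)={3,4,5}: no change
Constraint 2 (X != W) on D(X)={1,3,4} D(W)={1,4,5}: no change
Constraint 3 (X < W) on D(X)={1,3,4} D(W)={1,4,5}: W {1,4,5}->{4,5}
So after all 3 constraints: D(X) = {1,3,4}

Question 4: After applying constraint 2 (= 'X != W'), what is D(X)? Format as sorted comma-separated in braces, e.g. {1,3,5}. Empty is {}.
Answer: {1,3,4}

Derivation:
Constraint 1 (X < V) on D(X)={1,3,4} D(V)={3,4,5}: no change
Constraint 2 (X != W) on D(X)={1,3,4} D(W)={1,4,5}: no change
So after constraint 2: D(X) = {1,3,4}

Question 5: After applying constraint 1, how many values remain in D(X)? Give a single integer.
Constraint 1 (X < V) on D(X)={1,3,4} D(V)={3,4,5}: no change
So after constraint 1: D(X)={1,3,4}, size = 3

Answer: 3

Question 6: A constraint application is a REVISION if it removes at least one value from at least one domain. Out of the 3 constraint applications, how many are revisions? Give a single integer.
Answer: 1

Derivation:
Constraint 1 (X < V) on D(X)={1,3,4} D(V)={3,4,5}: no change => not a revision
Constraint 2 (X != W) on D(X)={1,3,4} D(W)={1,4,5}: no change => not a revision
Constraint 3 (X < W) on D(X)={1,3,4} D(W)={1,4,5}: W {1,4,5}->{4,5} => REVISION
Total revisions = 1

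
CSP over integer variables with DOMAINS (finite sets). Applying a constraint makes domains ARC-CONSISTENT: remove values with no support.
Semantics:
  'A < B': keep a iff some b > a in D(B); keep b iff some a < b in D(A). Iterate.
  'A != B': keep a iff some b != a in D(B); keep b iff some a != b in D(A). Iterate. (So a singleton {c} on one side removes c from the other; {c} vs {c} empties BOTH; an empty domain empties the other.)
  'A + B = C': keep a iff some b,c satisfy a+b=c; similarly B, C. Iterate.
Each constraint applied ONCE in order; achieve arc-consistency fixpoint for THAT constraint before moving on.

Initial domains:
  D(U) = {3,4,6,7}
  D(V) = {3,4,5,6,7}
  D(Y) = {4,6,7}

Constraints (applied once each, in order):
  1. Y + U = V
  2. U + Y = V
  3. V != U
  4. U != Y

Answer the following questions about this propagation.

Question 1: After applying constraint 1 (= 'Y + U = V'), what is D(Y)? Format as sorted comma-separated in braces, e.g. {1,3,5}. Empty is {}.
Constraint 1 (Y + U = V) on D(Y)={4,6,7} D(U)={3,4,6,7} D(V)={3,4,5,6,7}: Y {4,6,7}->{4}; U {3,4,6,7}->{3}; V {3,4,5,6,7}->{7}
So after constraint 1: D(Y) = {4}

Answer: {4}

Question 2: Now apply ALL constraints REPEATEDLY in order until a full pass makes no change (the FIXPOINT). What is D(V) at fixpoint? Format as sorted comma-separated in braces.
pass 0 (initial): D(V)={3,4,5,6,7}
pass 1: U {3,4,6,7}->{3}; V {3,4,5,6,7}->{7}; Y {4,6,7}->{4}
pass 2: no change
Fixpoint after 2 passes: D(V) = {7}

Answer: {7}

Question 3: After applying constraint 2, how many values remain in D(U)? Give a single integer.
Constraint 1 (Y + U = V) on D(Y)={4,6,7} D(U)={3,4,6,7} D(V)={3,4,5,6,7}: Y {4,6,7}->{4}; U {3,4,6,7}->{3}; V {3,4,5,6,7}->{7}
Constraint 2 (U + Y = V) on D(U)={3} D(Y)={4} D(V)={7}: no change
So after constraint 2: D(U)={3}, size = 1

Answer: 1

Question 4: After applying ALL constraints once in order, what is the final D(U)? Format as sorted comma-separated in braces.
Constraint 1 (Y + U = V) on D(Y)={4,6,7} D(U)={3,4,6,7} D(V)={3,4,5,6,7}: Y {4,6,7}->{4}; U {3,4,6,7}->{3}; V {3,4,5,6,7}->{7}
Constraint 2 (U + Y = V) on D(U)={3} D(Y)={4} D(V)={7}: no change
Constraint 3 (V != U) on D(V)={7} D(U)={3}: no change
Constraint 4 (U != Y) on D(U)={3} D(Y)={4}: no change
So after all 4 constraints: D(U) = {3}

Answer: {3}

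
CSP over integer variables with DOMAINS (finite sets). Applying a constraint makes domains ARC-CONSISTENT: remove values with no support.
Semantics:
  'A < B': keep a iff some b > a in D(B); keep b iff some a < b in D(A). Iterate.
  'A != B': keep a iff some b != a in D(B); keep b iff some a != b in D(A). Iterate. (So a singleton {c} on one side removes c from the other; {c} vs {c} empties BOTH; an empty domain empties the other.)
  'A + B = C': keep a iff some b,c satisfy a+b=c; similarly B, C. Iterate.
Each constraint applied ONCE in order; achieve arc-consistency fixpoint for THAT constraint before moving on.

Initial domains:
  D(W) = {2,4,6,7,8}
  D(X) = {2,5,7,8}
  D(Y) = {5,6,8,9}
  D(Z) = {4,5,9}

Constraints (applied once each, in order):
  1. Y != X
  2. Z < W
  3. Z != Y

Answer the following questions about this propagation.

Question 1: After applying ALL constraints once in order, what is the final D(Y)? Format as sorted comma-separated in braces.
Constraint 1 (Y != X) on D(Y)={5,6,8,9} D(X)={2,5,7,8}: no change
Constraint 2 (Z < W) on D(Z)={4,5,9} D(W)={2,4,6,7,8}: Z {4,5,9}->{4,5}; W {2,4,6,7,8}->{6,7,8}
Constraint 3 (Z != Y) on D(Z)={4,5} D(Y)={5,6,8,9}: no change
So after all 3 constraints: D(Y) = {5,6,8,9}

Answer: {5,6,8,9}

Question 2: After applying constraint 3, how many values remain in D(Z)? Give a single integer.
Answer: 2

Derivation:
Constraint 1 (Y != X) on D(Y)={5,6,8,9} D(X)={2,5,7,8}: no change
Constraint 2 (Z < W) on D(Z)={4,5,9} D(W)={2,4,6,7,8}: Z {4,5,9}->{4,5}; W {2,4,6,7,8}->{6,7,8}
Constraint 3 (Z != Y) on D(Z)={4,5} D(Y)={5,6,8,9}: no change
So after constraint 3: D(Z)={4,5}, size = 2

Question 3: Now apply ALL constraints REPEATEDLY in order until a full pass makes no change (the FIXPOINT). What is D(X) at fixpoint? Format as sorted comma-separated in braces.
Answer: {2,5,7,8}

Derivation:
pass 0 (initial): D(X)={2,5,7,8}
pass 1: W {2,4,6,7,8}->{6,7,8}; Z {4,5,9}->{4,5}
pass 2: no change
Fixpoint after 2 passes: D(X) = {2,5,7,8}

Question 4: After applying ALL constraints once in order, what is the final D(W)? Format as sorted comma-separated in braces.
Constraint 1 (Y != X) on D(Y)={5,6,8,9} D(X)={2,5,7,8}: no change
Constraint 2 (Z < W) on D(Z)={4,5,9} D(W)={2,4,6,7,8}: Z {4,5,9}->{4,5}; W {2,4,6,7,8}->{6,7,8}
Constraint 3 (Z != Y) on D(Z)={4,5} D(Y)={5,6,8,9}: no change
So after all 3 constraints: D(W) = {6,7,8}

Answer: {6,7,8}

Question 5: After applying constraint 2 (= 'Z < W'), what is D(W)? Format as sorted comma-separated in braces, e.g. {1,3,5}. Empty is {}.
Answer: {6,7,8}

Derivation:
Constraint 1 (Y != X) on D(Y)={5,6,8,9} D(X)={2,5,7,8}: no change
Constraint 2 (Z < W) on D(Z)={4,5,9} D(W)={2,4,6,7,8}: Z {4,5,9}->{4,5}; W {2,4,6,7,8}->{6,7,8}
So after constraint 2: D(W) = {6,7,8}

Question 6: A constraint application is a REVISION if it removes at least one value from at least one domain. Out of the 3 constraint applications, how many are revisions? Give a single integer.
Answer: 1

Derivation:
Constraint 1 (Y != X) on D(Y)={5,6,8,9} D(X)={2,5,7,8}: no change => not a revision
Constraint 2 (Z < W) on D(Z)={4,5,9} D(W)={2,4,6,7,8}: Z {4,5,9}->{4,5}; W {2,4,6,7,8}->{6,7,8} => REVISION
Constraint 3 (Z != Y) on D(Z)={4,5} D(Y)={5,6,8,9}: no change => not a revision
Total revisions = 1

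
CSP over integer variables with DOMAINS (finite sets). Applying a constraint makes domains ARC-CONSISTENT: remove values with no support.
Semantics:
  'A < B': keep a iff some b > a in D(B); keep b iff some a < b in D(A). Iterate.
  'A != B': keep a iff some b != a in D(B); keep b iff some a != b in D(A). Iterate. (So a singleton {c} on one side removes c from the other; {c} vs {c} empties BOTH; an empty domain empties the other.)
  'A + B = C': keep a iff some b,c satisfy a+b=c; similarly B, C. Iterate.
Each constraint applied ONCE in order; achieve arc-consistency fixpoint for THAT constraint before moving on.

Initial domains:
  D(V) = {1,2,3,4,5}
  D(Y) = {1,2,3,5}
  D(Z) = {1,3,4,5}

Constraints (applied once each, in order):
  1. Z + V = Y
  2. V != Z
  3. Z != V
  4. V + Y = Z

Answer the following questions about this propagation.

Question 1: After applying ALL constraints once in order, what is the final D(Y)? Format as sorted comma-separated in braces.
Answer: {2,3}

Derivation:
Constraint 1 (Z + V = Y) on D(Z)={1,3,4,5} D(V)={1,2,3,4,5} D(Y)={1,2,3,5}: Z {1,3,4,5}->{1,3,4}; V {1,2,3,4,5}->{1,2,4}; Y {1,2,3,5}->{2,3,5}
Constraint 2 (V != Z) on D(V)={1,2,4} D(Z)={1,3,4}: no change
Constraint 3 (Z != V) on D(Z)={1,3,4} D(V)={1,2,4}: no change
Constraint 4 (V + Y = Z) on D(V)={1,2,4} D(Y)={2,3,5} D(Z)={1,3,4}: V {1,2,4}->{1,2}; Y {2,3,5}->{2,3}; Z {1,3,4}->{3,4}
So after all 4 constraints: D(Y) = {2,3}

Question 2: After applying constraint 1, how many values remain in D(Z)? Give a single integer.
Answer: 3

Derivation:
Constraint 1 (Z + V = Y) on D(Z)={1,3,4,5} D(V)={1,2,3,4,5} D(Y)={1,2,3,5}: Z {1,3,4,5}->{1,3,4}; V {1,2,3,4,5}->{1,2,4}; Y {1,2,3,5}->{2,3,5}
So after constraint 1: D(Z)={1,3,4}, size = 3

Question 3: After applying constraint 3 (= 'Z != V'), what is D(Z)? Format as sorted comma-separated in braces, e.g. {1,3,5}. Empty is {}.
Constraint 1 (Z + V = Y) on D(Z)={1,3,4,5} D(V)={1,2,3,4,5} D(Y)={1,2,3,5}: Z {1,3,4,5}->{1,3,4}; V {1,2,3,4,5}->{1,2,4}; Y {1,2,3,5}->{2,3,5}
Constraint 2 (V != Z) on D(V)={1,2,4} D(Z)={1,3,4}: no change
Constraint 3 (Z != V) on D(Z)={1,3,4} D(V)={1,2,4}: no change
So after constraint 3: D(Z) = {1,3,4}

Answer: {1,3,4}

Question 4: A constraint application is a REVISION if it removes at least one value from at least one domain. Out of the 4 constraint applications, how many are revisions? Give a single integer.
Answer: 2

Derivation:
Constraint 1 (Z + V = Y) on D(Z)={1,3,4,5} D(V)={1,2,3,4,5} D(Y)={1,2,3,5}: Z {1,3,4,5}->{1,3,4}; V {1,2,3,4,5}->{1,2,4}; Y {1,2,3,5}->{2,3,5} => REVISION
Constraint 2 (V != Z) on D(V)={1,2,4} D(Z)={1,3,4}: no change => not a revision
Constraint 3 (Z != V) on D(Z)={1,3,4} D(V)={1,2,4}: no change => not a revision
Constraint 4 (V + Y = Z) on D(V)={1,2,4} D(Y)={2,3,5} D(Z)={1,3,4}: V {1,2,4}->{1,2}; Y {2,3,5}->{2,3}; Z {1,3,4}->{3,4} => REVISION
Total revisions = 2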